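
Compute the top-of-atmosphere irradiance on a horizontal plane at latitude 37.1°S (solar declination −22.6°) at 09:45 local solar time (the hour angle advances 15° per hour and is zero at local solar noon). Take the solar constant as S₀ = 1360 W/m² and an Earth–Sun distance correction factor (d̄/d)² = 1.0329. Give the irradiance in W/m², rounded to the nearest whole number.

Hour angle H = 15° × (9.75 − 12) = -33.75°.
cos θ_z = sin φ sin δ + cos φ cos δ cos H = (-0.6032)(-0.3843) + (0.7976)(0.9232)(0.8315) = 0.8441.
Top-of-atmosphere irradiance = S₀ (d̄/d)² cos θ_z = 1360 × 1.0329 × 0.8441 = 1185.74 W/m².

1186 W/m²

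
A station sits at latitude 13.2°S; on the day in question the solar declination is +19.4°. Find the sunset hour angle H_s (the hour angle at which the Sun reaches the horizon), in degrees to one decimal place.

85.3°

−tan φ tan δ = −(-0.2345)(0.3522) = 0.0826; H_s = arccos(0.0826) = 85.26°.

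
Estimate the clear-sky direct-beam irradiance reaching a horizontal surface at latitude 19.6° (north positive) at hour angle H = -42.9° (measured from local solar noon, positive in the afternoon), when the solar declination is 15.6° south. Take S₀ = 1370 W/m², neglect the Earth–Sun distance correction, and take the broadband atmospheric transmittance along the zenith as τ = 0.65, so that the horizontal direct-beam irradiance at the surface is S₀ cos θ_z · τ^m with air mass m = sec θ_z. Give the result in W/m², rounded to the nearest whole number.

cos θ_z = sin φ sin δ + cos φ cos δ cos H = (0.3355)(-0.2689) + (0.9421)(0.9632)(0.7325) = 0.5745.
Air mass m = 1/cos θ_z = 1/0.5745 = 1.741; τ^m = 0.65^1.741 = 0.4724.
Surface direct beam = 1370 × 0.5745 × 0.4724 = 371.81 W/m².

372 W/m²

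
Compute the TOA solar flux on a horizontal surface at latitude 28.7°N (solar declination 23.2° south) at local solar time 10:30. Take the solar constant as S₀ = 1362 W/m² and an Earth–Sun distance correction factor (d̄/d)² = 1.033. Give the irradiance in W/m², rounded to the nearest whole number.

782 W/m²

Hour angle H = 15° × (10.5 − 12) = -22.50°.
cos θ_z = sin φ sin δ + cos φ cos δ cos H = (0.4802)(-0.3939) + (0.8771)(0.9191)(0.9239) = 0.5556.
Top-of-atmosphere irradiance = S₀ (d̄/d)² cos θ_z = 1362 × 1.033 × 0.5556 = 781.70 W/m².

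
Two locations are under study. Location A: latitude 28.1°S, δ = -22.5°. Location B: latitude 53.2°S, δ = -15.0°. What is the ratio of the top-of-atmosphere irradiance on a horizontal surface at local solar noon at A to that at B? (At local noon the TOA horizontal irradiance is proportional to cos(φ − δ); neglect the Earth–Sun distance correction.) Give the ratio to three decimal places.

1.266

A: cos θ_z = cos(-28.1° − (-22.5°)) = 0.9952.
B: cos θ_z = cos(-53.2° − (-15.0°)) = 0.7859.
Ratio A/B = 0.9952 / 0.7859 = 1.2663.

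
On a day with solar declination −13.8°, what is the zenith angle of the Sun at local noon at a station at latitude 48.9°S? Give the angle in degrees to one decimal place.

35.1°

At local solar noon the hour angle is zero, so the zenith angle is |φ − δ| = |-48.9° − (-13.8°)| = 35.1°.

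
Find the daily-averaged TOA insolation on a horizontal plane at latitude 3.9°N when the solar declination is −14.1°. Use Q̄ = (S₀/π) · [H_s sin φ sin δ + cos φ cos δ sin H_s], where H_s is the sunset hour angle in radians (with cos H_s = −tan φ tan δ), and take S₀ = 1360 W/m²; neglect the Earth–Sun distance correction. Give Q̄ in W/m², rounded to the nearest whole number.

408 W/m²

cos H_s = −tan(3.9°) · tan(-14.1°) = 0.0171, so H_s = arccos(0.0171) = 89.02°. In radians, H_s = 1.5537.
H_s sin φ sin δ = 1.5537 × 0.0680 × -0.2436 = -0.0257.
cos φ cos δ sin H_s = 0.9977 × 0.9699 × 0.9999 = 0.9676.
Q̄ = (1360/π) × (-0.0257 + 0.9676) = 432.90 × 0.9419 = 407.75 W/m².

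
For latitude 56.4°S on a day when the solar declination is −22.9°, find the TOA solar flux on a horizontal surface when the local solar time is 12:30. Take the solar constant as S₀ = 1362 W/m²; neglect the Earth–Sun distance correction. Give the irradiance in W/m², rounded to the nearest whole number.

1130 W/m²

Hour angle H = 15° × (12.5 − 12) = 7.50°.
With φ = -56.4°, δ = -22.9°, H = 7.50°: sin φ sin δ = 0.3241, cos φ cos δ cos H = 0.5054, so cos θ_z = 0.8295.
Top-of-atmosphere irradiance = S₀ cos θ_z = 1362 × 0.8295 = 1129.78 W/m².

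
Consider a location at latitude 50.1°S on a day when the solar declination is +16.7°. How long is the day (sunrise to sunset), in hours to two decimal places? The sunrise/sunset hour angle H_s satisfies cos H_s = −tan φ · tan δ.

cos H_s = −tan(-50.1°) · tan(16.7°) = 0.3588, so H_s = arccos(0.3588) = 68.97°.
Day length = 2 H_s / 15° h⁻¹ = 137.94° / 15 = 9.196 h.

9.20 hours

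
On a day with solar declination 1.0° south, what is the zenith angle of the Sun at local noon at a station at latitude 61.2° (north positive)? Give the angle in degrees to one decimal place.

62.2°

At local solar noon the hour angle is zero, so the zenith angle is |φ − δ| = |61.2° − (-1.0°)| = 62.2°.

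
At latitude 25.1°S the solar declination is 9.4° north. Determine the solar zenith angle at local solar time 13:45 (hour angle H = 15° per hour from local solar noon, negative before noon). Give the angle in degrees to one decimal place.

42.9°

Hour angle H = 15° × (13.75 − 12) = 26.25°.
cos θ_z = sin φ sin δ + cos φ cos δ cos H = (-0.4242)(0.1633) + (0.9056)(0.9866)(0.8969) = 0.7321.
θ_z = arccos(0.7321) = 42.94°.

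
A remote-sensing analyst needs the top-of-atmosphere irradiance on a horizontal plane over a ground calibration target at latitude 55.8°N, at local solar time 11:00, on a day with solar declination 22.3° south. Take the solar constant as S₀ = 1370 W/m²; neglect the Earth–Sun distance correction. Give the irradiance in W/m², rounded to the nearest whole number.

Hour angle H = 15° × (11 − 12) = -15.00°.
cos θ_z = sin φ sin δ + cos φ cos δ cos H = (0.8271)(-0.3795) + (0.5621)(0.9252)(0.9659) = 0.1884.
Top-of-atmosphere irradiance = S₀ cos θ_z = 1370 × 0.1884 = 258.11 W/m².

258 W/m²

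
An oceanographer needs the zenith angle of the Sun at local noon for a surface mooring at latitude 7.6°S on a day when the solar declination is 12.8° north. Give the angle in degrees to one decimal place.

20.4°

At local solar noon the hour angle is zero, so the zenith angle is |φ − δ| = |-7.6° − (12.8°)| = 20.4°.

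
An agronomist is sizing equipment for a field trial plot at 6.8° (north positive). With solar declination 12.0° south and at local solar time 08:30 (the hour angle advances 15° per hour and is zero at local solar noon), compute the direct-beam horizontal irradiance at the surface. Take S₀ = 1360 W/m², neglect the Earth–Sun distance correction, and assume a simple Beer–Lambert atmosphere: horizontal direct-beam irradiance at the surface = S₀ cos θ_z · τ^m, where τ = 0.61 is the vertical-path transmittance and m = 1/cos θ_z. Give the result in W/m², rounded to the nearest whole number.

Hour angle H = 15° × (8.5 − 12) = -52.50°.
cos θ_z = sin φ sin δ + cos φ cos δ cos H = (0.1184)(-0.2079) + (0.9930)(0.9781)(0.6088) = 0.5667.
Air mass m = 1/cos θ_z = 1/0.5667 = 1.765; τ^m = 0.61^1.765 = 0.4179.
Surface direct beam = 1360 × 0.5667 × 0.4179 = 322.08 W/m².

322 W/m²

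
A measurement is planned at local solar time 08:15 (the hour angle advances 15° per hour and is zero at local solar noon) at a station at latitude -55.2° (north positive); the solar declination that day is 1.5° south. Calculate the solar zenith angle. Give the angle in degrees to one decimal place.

Hour angle H = 15° × (8.25 − 12) = -56.25°.
With φ = -55.2°, δ = -1.5°, H = -56.25°: sin φ sin δ = 0.0215, cos φ cos δ cos H = 0.3170, so cos θ_z = 0.3385.
θ_z = arccos(0.3385) = 70.21°.

70.2°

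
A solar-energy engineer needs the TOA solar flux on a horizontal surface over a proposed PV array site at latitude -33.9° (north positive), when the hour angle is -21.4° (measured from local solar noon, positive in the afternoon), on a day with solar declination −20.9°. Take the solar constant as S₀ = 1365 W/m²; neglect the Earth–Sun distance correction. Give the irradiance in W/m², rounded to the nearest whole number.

1257 W/m²

cos θ_z = sin φ sin δ + cos φ cos δ cos H = (-0.5577)(-0.3567) + (0.8300)(0.9342)(0.9311) = 0.9209.
Top-of-atmosphere irradiance = S₀ cos θ_z = 1365 × 0.9209 = 1257.03 W/m².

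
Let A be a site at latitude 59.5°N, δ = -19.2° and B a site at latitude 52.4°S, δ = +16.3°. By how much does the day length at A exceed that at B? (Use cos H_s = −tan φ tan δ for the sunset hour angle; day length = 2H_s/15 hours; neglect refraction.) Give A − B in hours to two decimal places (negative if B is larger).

A: H_s = arccos(−tan 59.5° · tan -19.2°) = 53.76°, so 2H_s/15 = 7.1680 h.
B: H_s = arccos(−tan -52.4° · tan 16.3°) = 67.68°, so 2H_s/15 = 9.0240 h.
A − B = 7.1680 − 9.0240 = -1.8560 h.

-1.86 h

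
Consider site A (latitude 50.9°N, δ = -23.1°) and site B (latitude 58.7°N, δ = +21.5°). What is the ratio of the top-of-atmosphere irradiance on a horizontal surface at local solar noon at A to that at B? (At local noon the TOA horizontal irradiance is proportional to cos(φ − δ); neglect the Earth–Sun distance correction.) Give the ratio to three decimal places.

0.346

A: cos θ_z = cos(50.9° − (-23.1°)) = 0.2756.
B: cos θ_z = cos(58.7° − (21.5°)) = 0.7965.
Ratio A/B = 0.2756 / 0.7965 = 0.3460.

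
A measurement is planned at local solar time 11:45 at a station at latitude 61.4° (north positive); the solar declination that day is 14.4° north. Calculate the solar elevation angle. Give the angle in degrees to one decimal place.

Hour angle H = 15° × (11.75 − 12) = -3.75°.
cos θ_z = sin(61.4°) sin(14.4°) + cos(61.4°) cos(14.4°) cos(-3.75°) = 0.2183 + 0.4627 = 0.6810.
θ_z = arccos(0.6810) = 47.08°, so the elevation is 90° − 47.08° = 42.92°.

42.9°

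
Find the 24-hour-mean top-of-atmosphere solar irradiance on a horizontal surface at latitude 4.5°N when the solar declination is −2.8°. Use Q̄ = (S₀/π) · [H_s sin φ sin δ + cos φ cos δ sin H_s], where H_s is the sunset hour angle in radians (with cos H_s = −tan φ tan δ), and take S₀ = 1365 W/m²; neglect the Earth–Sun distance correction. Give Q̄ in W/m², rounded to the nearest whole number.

−tan φ tan δ = −(0.0787)(-0.0489) = 0.0038; H_s = arccos(0.0038) = 89.78°. In radians, H_s = 1.5670.
H_s sin φ sin δ = 1.5670 × 0.0785 × -0.0488 = -0.0060.
cos φ cos δ sin H_s = 0.9969 × 0.9988 × 1.0000 = 0.9957.
Q̄ = (1365/π) × (-0.0060 + 0.9957) = 434.49 × 0.9897 = 430.01 W/m².

430 W/m²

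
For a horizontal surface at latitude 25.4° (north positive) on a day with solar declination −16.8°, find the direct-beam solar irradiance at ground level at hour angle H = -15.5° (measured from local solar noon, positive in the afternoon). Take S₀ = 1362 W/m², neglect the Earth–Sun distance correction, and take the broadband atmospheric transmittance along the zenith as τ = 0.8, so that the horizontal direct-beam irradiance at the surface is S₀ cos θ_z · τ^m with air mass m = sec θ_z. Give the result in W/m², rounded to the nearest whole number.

cos θ_z = sin φ sin δ + cos φ cos δ cos H = (0.4289)(-0.2890) + (0.9033)(0.9573)(0.9636) = 0.7093.
Air mass m = 1/cos θ_z = 1/0.7093 = 1.410; τ^m = 0.8^1.410 = 0.7301.
Surface direct beam = 1362 × 0.7093 × 0.7301 = 705.33 W/m².

705 W/m²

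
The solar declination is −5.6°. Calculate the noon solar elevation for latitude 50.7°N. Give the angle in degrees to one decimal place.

33.7°

At local solar noon the hour angle is zero, so the elevation is 90° − |φ − δ| = 90° − |50.7° − (-5.6°)| = 90° − 56.3° = 33.7°.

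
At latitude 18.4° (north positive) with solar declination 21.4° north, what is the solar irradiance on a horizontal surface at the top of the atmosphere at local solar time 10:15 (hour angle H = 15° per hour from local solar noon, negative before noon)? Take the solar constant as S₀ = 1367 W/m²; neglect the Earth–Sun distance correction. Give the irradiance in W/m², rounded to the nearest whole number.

1241 W/m²

Hour angle H = 15° × (10.25 − 12) = -26.25°.
cos θ_z = sin φ sin δ + cos φ cos δ cos H = (0.3156)(0.3649) + (0.9489)(0.9311)(0.8969) = 0.9076.
Top-of-atmosphere irradiance = S₀ cos θ_z = 1367 × 0.9076 = 1240.69 W/m².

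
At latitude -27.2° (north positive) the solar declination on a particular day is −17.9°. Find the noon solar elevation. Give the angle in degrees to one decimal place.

At local solar noon the hour angle is zero, so the elevation is 90° − |φ − δ| = 90° − |-27.2° − (-17.9°)| = 90° − 9.3° = 80.7°.

80.7°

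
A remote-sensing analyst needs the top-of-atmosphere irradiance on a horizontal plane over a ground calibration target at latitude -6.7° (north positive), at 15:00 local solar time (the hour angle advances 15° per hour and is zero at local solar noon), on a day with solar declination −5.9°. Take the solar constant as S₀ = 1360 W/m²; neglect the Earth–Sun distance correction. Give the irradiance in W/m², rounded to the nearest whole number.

966 W/m²

Hour angle H = 15° × (15 − 12) = 45.00°.
With φ = -6.7°, δ = -5.9°, H = 45.00°: sin φ sin δ = 0.0120, cos φ cos δ cos H = 0.6986, so cos θ_z = 0.7106.
Top-of-atmosphere irradiance = S₀ cos θ_z = 1360 × 0.7106 = 966.42 W/m².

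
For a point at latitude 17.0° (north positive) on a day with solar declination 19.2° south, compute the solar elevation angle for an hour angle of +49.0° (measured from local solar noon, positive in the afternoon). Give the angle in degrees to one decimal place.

cos θ_z = sin(17.0°) sin(-19.2°) + cos(17.0°) cos(-19.2°) cos(49.00°) = -0.0962 + 0.5925 = 0.4963.
θ_z = arccos(0.4963) = 60.24°, so the elevation is 90° − 60.24° = 29.76°.

29.8°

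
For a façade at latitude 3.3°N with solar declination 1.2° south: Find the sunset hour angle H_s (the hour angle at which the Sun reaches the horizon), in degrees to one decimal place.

89.9°

−tan φ tan δ = −(0.0577)(-0.0209) = 0.0012; H_s = arccos(0.0012) = 89.93°.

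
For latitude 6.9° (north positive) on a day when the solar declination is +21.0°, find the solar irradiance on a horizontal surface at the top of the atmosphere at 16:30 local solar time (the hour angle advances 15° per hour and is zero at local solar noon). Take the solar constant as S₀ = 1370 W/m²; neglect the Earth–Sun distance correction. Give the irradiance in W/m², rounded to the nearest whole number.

545 W/m²

Hour angle H = 15° × (16.5 − 12) = 67.50°.
cos θ_z = sin φ sin δ + cos φ cos δ cos H = (0.1201)(0.3584) + (0.9928)(0.9336)(0.3827) = 0.3978.
Top-of-atmosphere irradiance = S₀ cos θ_z = 1370 × 0.3978 = 544.99 W/m².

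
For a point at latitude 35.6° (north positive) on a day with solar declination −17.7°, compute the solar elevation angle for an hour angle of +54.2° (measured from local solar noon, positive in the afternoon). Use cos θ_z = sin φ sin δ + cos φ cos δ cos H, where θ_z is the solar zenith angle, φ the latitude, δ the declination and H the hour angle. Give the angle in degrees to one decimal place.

16.0°

cos θ_z = sin φ sin δ + cos φ cos δ cos H = (0.5821)(-0.3040) + (0.8131)(0.9527)(0.5850) = 0.2762.
θ_z = arccos(0.2762) = 73.97°, so the elevation is 90° − 73.97° = 16.03°.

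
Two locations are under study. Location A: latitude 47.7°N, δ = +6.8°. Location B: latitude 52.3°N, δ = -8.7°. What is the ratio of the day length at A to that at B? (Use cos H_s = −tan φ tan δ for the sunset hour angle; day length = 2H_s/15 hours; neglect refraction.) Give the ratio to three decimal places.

1.241

A: H_s = arccos(−tan 47.7° · tan 6.8°) = 97.53°, so 2H_s/15 = 13.0040 h.
B: H_s = arccos(−tan 52.3° · tan -8.7°) = 78.58°, so 2H_s/15 = 10.4773 h.
Ratio A/B = 13.0040 / 10.4773 = 1.2412.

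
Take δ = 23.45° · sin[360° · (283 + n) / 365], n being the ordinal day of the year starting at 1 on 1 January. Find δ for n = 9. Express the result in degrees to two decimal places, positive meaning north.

360 × (283 + 9) / 365 = 288.000°; sin(288.000°) = -0.9511.
δ = 23.45 × -0.9511 = -22.303° ≈ -22.30°.

-22.30°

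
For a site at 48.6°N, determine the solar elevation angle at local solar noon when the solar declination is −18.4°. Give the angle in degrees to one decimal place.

At local solar noon the hour angle is zero, so the elevation is 90° − |φ − δ| = 90° − |48.6° − (-18.4°)| = 90° − 67.0° = 23.0°.

23.0°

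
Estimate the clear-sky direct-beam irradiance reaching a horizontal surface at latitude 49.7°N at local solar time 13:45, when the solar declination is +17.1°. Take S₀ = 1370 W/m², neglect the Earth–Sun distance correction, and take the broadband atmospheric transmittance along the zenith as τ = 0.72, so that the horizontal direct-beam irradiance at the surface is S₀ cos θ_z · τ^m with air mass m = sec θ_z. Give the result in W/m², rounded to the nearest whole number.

Hour angle H = 15° × (13.75 − 12) = 26.25°.
cos θ_z = sin(49.7°) sin(17.1°) + cos(49.7°) cos(17.1°) cos(26.25°) = 0.2243 + 0.5544 = 0.7787.
Air mass m = 1/cos θ_z = 1/0.7787 = 1.284; τ^m = 0.72^1.284 = 0.6559.
Surface direct beam = 1370 × 0.7787 × 0.6559 = 699.73 W/m².

700 W/m²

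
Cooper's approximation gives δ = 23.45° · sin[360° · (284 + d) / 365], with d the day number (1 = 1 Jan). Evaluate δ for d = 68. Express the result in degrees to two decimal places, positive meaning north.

-5.20°

360 × (284 + 68) / 365 = 347.178°; sin(347.178°) = -0.2219.
δ = 23.45 × -0.2219 = -5.204° ≈ -5.20°.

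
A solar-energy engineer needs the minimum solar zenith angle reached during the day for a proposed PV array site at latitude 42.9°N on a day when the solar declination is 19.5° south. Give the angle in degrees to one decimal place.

62.4°

At local solar noon the hour angle is zero, so the zenith angle is |φ − δ| = |42.9° − (-19.5°)| = 62.4°.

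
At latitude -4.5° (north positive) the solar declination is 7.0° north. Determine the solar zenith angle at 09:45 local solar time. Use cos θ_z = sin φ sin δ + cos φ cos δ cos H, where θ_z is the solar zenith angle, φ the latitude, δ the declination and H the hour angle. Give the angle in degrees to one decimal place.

Hour angle H = 15° × (9.75 − 12) = -33.75°.
With φ = -4.5°, δ = 7.0°, H = -33.75°: sin φ sin δ = -0.0096, cos φ cos δ cos H = 0.8227, so cos θ_z = 0.8131.
θ_z = arccos(0.8131) = 35.60°.

35.6°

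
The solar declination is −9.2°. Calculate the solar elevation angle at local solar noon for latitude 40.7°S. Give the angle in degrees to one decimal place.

58.5°

At local solar noon the hour angle is zero, so the elevation is 90° − |φ − δ| = 90° − |-40.7° − (-9.2°)| = 90° − 31.5° = 58.5°.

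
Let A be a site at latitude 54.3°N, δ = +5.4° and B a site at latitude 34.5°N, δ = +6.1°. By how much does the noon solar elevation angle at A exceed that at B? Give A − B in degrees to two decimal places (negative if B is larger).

-20.50°

A: 90° − |54.3 − (5.4)| = 41.10°.
B: 90° − |34.5 − (6.1)| = 61.60°.
A − B = 41.10 − 61.60 = -20.50°.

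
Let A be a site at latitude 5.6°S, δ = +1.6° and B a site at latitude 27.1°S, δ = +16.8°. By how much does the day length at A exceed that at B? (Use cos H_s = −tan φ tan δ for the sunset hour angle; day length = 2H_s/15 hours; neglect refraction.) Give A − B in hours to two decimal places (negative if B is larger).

+1.16 h

A: H_s = arccos(−tan -5.6° · tan 1.6°) = 89.84°, so 2H_s/15 = 11.9787 h.
B: H_s = arccos(−tan -27.1° · tan 16.8°) = 81.11°, so 2H_s/15 = 10.8147 h.
A − B = 11.9787 − 10.8147 = 1.1640 h.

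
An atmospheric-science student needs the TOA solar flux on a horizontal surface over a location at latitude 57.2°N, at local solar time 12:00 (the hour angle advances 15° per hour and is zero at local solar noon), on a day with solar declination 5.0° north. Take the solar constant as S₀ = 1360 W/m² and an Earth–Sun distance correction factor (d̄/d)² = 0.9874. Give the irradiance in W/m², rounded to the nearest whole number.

823 W/m²

Hour angle H = 15° × (12 − 12) = 0.00°.
cos θ_z = sin φ sin δ + cos φ cos δ cos H = (0.8406)(0.0872) + (0.5417)(0.9962)(1.0000) = 0.6129.
Top-of-atmosphere irradiance = S₀ (d̄/d)² cos θ_z = 1360 × 0.9874 × 0.6129 = 823.04 W/m².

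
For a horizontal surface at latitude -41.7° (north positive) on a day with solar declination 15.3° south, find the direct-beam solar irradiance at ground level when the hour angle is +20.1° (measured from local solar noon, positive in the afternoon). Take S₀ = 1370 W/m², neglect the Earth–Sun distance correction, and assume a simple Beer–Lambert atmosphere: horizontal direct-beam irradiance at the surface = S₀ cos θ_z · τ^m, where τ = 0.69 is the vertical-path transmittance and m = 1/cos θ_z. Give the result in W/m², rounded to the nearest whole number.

755 W/m²

cos θ_z = sin(-41.7°) sin(-15.3°) + cos(-41.7°) cos(-15.3°) cos(20.10°) = 0.1755 + 0.6763 = 0.8518.
Air mass m = 1/cos θ_z = 1/0.8518 = 1.174; τ^m = 0.69^1.174 = 0.6469.
Surface direct beam = 1370 × 0.8518 × 0.6469 = 754.91 W/m².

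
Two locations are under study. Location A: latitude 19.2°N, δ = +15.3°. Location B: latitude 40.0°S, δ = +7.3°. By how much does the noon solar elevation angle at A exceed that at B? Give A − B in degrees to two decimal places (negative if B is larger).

A: 90° − |19.2 − (15.3)| = 86.10°.
B: 90° − |-40.0 − (7.3)| = 42.70°.
A − B = 86.10 − 42.70 = 43.40°.

+43.40°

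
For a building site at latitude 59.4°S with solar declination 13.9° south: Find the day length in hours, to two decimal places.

15.30 hours

cos H_s = −tan(-59.4°) · tan(-13.9°) = -0.4185, so H_s = arccos(-0.4185) = 114.74°.
Day length = 2 H_s / 15° h⁻¹ = 229.48° / 15 = 15.299 h.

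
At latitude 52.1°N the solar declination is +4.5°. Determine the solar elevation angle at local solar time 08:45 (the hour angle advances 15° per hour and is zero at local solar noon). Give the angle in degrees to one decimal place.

Hour angle H = 15° × (8.75 − 12) = -48.75°.
cos θ_z = sin(52.1°) sin(4.5°) + cos(52.1°) cos(4.5°) cos(-48.75°) = 0.0619 + 0.4038 = 0.4657.
θ_z = arccos(0.4657) = 62.24°, so the elevation is 90° − 62.24° = 27.76°.

27.8°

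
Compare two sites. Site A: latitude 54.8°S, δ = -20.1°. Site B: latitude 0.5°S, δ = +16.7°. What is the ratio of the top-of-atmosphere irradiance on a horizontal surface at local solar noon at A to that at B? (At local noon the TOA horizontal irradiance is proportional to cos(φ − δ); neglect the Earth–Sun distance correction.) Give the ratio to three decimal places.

0.861

A: cos θ_z = cos(-54.8° − (-20.1°)) = 0.8221.
B: cos θ_z = cos(-0.5° − (16.7°)) = 0.9553.
Ratio A/B = 0.8221 / 0.9553 = 0.8606.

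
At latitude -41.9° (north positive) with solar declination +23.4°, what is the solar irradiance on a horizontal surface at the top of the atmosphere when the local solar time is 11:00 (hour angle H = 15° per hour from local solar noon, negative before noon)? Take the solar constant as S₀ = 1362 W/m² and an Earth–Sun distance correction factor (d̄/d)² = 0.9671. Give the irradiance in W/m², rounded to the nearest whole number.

520 W/m²

Hour angle H = 15° × (11 − 12) = -15.00°.
With φ = -41.9°, δ = 23.4°, H = -15.00°: sin φ sin δ = -0.2652, cos φ cos δ cos H = 0.6598, so cos θ_z = 0.3946.
Top-of-atmosphere irradiance = S₀ (d̄/d)² cos θ_z = 1362 × 0.9671 × 0.3946 = 519.76 W/m².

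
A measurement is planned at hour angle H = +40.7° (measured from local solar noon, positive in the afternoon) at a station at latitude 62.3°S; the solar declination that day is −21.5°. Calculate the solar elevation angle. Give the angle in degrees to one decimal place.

40.7°

cos θ_z = sin(-62.3°) sin(-21.5°) + cos(-62.3°) cos(-21.5°) cos(40.70°) = 0.3245 + 0.3279 = 0.6524.
θ_z = arccos(0.6524) = 49.28°, so the elevation is 90° − 49.28° = 40.72°.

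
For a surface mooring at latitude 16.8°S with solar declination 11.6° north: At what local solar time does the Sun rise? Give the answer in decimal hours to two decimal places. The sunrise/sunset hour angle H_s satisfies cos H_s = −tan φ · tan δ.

6.24 h

cos H_s = −tan(-16.8°) · tan(11.6°) = 0.0620, so H_s = arccos(0.0620) = 86.45°.
Sunrise is at 12 − H_s/15 = 12 − 5.763 = 6.237 h local solar time.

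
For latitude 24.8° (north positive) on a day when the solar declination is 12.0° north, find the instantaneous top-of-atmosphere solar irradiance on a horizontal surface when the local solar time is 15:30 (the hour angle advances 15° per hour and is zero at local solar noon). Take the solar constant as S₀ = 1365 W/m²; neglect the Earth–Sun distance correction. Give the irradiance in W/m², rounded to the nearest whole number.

Hour angle H = 15° × (15.5 − 12) = 52.50°.
cos θ_z = sin φ sin δ + cos φ cos δ cos H = (0.4195)(0.2079) + (0.9078)(0.9781)(0.6088) = 0.6278.
Top-of-atmosphere irradiance = S₀ cos θ_z = 1365 × 0.6278 = 856.95 W/m².

857 W/m²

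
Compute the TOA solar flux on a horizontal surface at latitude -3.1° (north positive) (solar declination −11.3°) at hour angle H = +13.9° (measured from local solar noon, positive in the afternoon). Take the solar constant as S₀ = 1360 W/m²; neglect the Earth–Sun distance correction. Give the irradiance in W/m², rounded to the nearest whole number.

cos θ_z = sin φ sin δ + cos φ cos δ cos H = (-0.0541)(-0.1959) + (0.9985)(0.9806)(0.9707) = 0.9610.
Top-of-atmosphere irradiance = S₀ cos θ_z = 1360 × 0.9610 = 1306.96 W/m².

1307 W/m²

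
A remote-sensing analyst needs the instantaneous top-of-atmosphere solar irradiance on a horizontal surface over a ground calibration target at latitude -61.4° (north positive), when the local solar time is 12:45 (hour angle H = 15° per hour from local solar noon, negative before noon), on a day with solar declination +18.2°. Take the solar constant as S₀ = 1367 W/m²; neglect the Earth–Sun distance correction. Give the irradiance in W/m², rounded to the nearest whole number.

Hour angle H = 15° × (12.75 − 12) = 11.25°.
cos θ_z = sin φ sin δ + cos φ cos δ cos H = (-0.8780)(0.3123) + (0.4787)(0.9500)(0.9808) = 0.1718.
Top-of-atmosphere irradiance = S₀ cos θ_z = 1367 × 0.1718 = 234.85 W/m².

235 W/m²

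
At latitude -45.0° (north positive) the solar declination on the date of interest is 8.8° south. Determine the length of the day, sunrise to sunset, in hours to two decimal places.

The sunset hour angle satisfies cos H_s = −tan φ tan δ = -0.1548, giving H_s = 98.91°.
Day length = 2 H_s / 15° h⁻¹ = 197.82° / 15 = 13.188 h.

13.19 hours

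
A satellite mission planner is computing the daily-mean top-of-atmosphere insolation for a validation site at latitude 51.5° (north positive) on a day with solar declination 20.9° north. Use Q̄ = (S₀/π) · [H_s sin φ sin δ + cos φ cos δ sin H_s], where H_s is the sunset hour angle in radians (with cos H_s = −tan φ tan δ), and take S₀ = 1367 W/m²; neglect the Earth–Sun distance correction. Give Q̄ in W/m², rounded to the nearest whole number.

−tan φ tan δ = −(1.2572)(0.3819) = -0.4801; H_s = arccos(-0.4801) = 118.69°. In radians, H_s = 2.0715.
H_s sin φ sin δ = 2.0715 × 0.7826 × 0.3567 = 0.5783.
cos φ cos δ sin H_s = 0.6225 × 0.9342 × 0.8772 = 0.5101.
Q̄ = (1367/π) × (0.5783 + 0.5101) = 435.13 × 1.0884 = 473.60 W/m².

474 W/m²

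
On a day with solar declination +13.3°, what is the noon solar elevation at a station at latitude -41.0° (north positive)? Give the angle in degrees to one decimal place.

At local solar noon the hour angle is zero, so the elevation is 90° − |φ − δ| = 90° − |-41.0° − (13.3°)| = 90° − 54.3° = 35.7°.

35.7°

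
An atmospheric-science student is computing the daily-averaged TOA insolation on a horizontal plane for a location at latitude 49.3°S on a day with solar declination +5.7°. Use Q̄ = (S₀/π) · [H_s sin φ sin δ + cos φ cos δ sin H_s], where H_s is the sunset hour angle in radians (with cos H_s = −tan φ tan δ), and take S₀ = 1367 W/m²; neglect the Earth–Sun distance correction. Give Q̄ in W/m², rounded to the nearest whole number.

233 W/m²

The sunset hour angle satisfies cos H_s = −tan φ tan δ = 0.1160, giving H_s = 83.34°. In radians, H_s = 1.4546.
H_s sin φ sin δ = 1.4546 × -0.7581 × 0.0993 = -0.1095.
cos φ cos δ sin H_s = 0.6521 × 0.9951 × 0.9933 = 0.6446.
Q̄ = (1367/π) × (-0.1095 + 0.6446) = 435.13 × 0.5351 = 232.84 W/m².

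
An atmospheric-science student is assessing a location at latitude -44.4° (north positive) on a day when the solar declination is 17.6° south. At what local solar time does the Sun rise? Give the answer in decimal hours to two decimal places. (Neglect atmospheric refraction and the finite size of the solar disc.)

cos H_s = −tan(-44.4°) · tan(-17.6°) = -0.3106, so H_s = arccos(-0.3106) = 108.10°.
Sunrise is at 12 − H_s/15 = 12 − 7.207 = 4.793 h local solar time.

4.79 h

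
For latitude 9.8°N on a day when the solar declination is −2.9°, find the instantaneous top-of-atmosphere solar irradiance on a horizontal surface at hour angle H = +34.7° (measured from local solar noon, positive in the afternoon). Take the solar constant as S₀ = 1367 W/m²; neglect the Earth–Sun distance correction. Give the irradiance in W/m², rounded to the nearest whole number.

cos θ_z = sin(9.8°) sin(-2.9°) + cos(9.8°) cos(-2.9°) cos(34.70°) = -0.0086 + 0.8091 = 0.8005.
Top-of-atmosphere irradiance = S₀ cos θ_z = 1367 × 0.8005 = 1094.28 W/m².

1094 W/m²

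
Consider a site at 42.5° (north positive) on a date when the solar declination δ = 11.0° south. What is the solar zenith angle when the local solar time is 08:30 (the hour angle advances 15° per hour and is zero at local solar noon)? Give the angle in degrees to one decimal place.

Hour angle H = 15° × (8.5 − 12) = -52.50°.
With φ = 42.5°, δ = -11.0°, H = -52.50°: sin φ sin δ = -0.1289, cos φ cos δ cos H = 0.4406, so cos θ_z = 0.3117.
θ_z = arccos(0.3117) = 71.84°.

71.8°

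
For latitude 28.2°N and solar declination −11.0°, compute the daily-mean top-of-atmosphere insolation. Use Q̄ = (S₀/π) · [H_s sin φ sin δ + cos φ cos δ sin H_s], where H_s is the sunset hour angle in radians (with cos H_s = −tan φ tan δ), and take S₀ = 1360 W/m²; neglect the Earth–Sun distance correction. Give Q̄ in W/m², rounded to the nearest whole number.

−tan φ tan δ = −(0.5362)(-0.1944) = 0.1042; H_s = arccos(0.1042) = 84.02°. In radians, H_s = 1.4664.
H_s sin φ sin δ = 1.4664 × 0.4726 × -0.1908 = -0.1322.
cos φ cos δ sin H_s = 0.8813 × 0.9816 × 0.9946 = 0.8604.
Q̄ = (1360/π) × (-0.1322 + 0.8604) = 432.90 × 0.7282 = 315.24 W/m².

315 W/m²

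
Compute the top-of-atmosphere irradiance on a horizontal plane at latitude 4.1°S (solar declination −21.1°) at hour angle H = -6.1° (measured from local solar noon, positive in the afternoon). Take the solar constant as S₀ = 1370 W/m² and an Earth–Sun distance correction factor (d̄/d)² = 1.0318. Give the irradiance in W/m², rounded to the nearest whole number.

With φ = -4.1°, δ = -21.1°, H = -6.10°: sin φ sin δ = 0.0257, cos φ cos δ cos H = 0.9253, so cos θ_z = 0.9510.
Top-of-atmosphere irradiance = S₀ (d̄/d)² cos θ_z = 1370 × 1.0318 × 0.9510 = 1344.30 W/m².

1344 W/m²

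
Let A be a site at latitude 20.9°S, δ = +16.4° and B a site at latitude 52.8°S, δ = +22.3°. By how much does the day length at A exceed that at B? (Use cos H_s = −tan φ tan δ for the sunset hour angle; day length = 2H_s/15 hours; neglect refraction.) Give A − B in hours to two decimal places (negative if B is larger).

+3.50 h

A: H_s = arccos(−tan -20.9° · tan 16.4°) = 83.55°, so 2H_s/15 = 11.1400 h.
B: H_s = arccos(−tan -52.8° · tan 22.3°) = 57.29°, so 2H_s/15 = 7.6387 h.
A − B = 11.1400 − 7.6387 = 3.5013 h.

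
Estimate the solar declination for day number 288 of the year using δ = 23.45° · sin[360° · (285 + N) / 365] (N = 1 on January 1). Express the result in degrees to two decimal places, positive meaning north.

360 × (285 + 288) / 365 = 565.151°; sin(565.151°) = -0.4250.
δ = 23.45 × -0.4250 = -9.966° ≈ -9.97°.

-9.97°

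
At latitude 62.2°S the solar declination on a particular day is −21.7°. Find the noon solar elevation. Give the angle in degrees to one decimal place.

49.5°

At local solar noon the hour angle is zero, so the elevation is 90° − |φ − δ| = 90° − |-62.2° − (-21.7°)| = 90° − 40.5° = 49.5°.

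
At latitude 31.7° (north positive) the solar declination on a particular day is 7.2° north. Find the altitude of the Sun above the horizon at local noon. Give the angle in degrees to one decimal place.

65.5°

At local solar noon the hour angle is zero, so the elevation is 90° − |φ − δ| = 90° − |31.7° − (7.2°)| = 90° − 24.5° = 65.5°.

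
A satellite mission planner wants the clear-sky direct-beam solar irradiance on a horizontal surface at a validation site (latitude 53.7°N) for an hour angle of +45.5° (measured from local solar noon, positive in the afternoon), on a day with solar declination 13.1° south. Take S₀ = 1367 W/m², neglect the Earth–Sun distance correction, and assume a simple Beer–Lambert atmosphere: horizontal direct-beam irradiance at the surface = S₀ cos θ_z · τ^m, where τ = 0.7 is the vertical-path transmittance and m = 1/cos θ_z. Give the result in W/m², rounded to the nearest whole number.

cos θ_z = sin(53.7°) sin(-13.1°) + cos(53.7°) cos(-13.1°) cos(45.50°) = -0.1827 + 0.4041 = 0.2214.
Air mass m = 1/cos θ_z = 1/0.2214 = 4.517; τ^m = 0.7^4.517 = 0.1997.
Surface direct beam = 1367 × 0.2214 × 0.1997 = 60.44 W/m².

60 W/m²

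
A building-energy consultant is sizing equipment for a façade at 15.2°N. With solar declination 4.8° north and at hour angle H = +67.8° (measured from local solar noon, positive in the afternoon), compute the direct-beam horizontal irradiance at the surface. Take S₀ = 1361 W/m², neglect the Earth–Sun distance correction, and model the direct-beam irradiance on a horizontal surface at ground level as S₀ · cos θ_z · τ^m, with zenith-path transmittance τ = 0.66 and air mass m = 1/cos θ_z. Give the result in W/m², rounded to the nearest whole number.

cos θ_z = sin φ sin δ + cos φ cos δ cos H = (0.2622)(0.0837) + (0.9650)(0.9965)(0.3778) = 0.3852.
Air mass m = 1/cos θ_z = 1/0.3852 = 2.596; τ^m = 0.66^2.596 = 0.3400.
Surface direct beam = 1361 × 0.3852 × 0.3400 = 178.25 W/m².

178 W/m²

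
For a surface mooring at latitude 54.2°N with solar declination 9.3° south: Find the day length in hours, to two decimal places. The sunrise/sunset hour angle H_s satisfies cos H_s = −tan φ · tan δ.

−tan φ tan δ = −(1.3865)(-0.1638) = 0.2271; H_s = arccos(0.2271) = 76.87°.
Day length = 2 H_s / 15° h⁻¹ = 153.74° / 15 = 10.249 h.

10.25 hours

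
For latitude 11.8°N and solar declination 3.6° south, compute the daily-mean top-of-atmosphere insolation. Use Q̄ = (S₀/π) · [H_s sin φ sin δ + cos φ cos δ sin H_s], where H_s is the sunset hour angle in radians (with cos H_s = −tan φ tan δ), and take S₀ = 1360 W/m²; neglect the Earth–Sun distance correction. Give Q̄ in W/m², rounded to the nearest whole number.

414 W/m²

The sunset hour angle satisfies cos H_s = −tan φ tan δ = 0.0131, giving H_s = 89.25°. In radians, H_s = 1.5577.
H_s sin φ sin δ = 1.5577 × 0.2045 × -0.0628 = -0.0200.
cos φ cos δ sin H_s = 0.9789 × 0.9980 × 0.9999 = 0.9768.
Q̄ = (1360/π) × (-0.0200 + 0.9768) = 432.90 × 0.9568 = 414.20 W/m².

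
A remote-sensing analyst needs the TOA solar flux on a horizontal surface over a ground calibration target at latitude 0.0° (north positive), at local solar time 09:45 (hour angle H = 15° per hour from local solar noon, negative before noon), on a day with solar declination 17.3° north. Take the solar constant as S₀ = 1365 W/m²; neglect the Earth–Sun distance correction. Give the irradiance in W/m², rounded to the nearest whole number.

1084 W/m²

Hour angle H = 15° × (9.75 − 12) = -33.75°.
cos θ_z = sin φ sin δ + cos φ cos δ cos H = (0.0000)(0.2974) + (1.0000)(0.9548)(0.8315) = 0.7939.
Top-of-atmosphere irradiance = S₀ cos θ_z = 1365 × 0.7939 = 1083.67 W/m².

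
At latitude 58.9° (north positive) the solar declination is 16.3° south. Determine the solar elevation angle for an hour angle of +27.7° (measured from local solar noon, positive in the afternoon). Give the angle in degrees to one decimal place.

11.5°

cos θ_z = sin(58.9°) sin(-16.3°) + cos(58.9°) cos(-16.3°) cos(27.70°) = -0.2403 + 0.4390 = 0.1987.
θ_z = arccos(0.1987) = 78.54°, so the elevation is 90° − 78.54° = 11.46°.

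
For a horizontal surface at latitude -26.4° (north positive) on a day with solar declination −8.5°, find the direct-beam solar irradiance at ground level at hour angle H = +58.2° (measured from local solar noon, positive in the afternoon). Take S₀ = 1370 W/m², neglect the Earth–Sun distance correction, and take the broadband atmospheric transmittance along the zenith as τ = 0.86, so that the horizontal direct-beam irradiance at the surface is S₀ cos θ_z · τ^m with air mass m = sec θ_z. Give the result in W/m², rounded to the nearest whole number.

550 W/m²

cos θ_z = sin φ sin δ + cos φ cos δ cos H = (-0.4446)(-0.1478) + (0.8957)(0.9890)(0.5270) = 0.5326.
Air mass m = 1/cos θ_z = 1/0.5326 = 1.878; τ^m = 0.86^1.878 = 0.7533.
Surface direct beam = 1370 × 0.5326 × 0.7533 = 549.65 W/m².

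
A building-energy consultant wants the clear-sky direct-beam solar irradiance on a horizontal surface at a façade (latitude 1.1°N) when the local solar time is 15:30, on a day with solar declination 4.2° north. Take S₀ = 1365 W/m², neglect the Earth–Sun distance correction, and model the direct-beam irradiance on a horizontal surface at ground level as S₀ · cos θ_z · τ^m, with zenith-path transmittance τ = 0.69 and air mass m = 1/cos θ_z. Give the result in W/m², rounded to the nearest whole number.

Hour angle H = 15° × (15.5 − 12) = 52.50°.
cos θ_z = sin φ sin δ + cos φ cos δ cos H = (0.0192)(0.0732) + (0.9998)(0.9973)(0.6088) = 0.6084.
Air mass m = 1/cos θ_z = 1/0.6084 = 1.644; τ^m = 0.69^1.644 = 0.5433.
Surface direct beam = 1365 × 0.6084 × 0.5433 = 451.19 W/m².

451 W/m²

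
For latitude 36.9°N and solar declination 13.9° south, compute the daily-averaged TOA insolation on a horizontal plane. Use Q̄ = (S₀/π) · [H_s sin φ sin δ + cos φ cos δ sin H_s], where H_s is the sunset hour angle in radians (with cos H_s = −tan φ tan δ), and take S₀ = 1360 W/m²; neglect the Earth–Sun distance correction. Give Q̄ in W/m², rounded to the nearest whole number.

cos H_s = −tan(36.9°) · tan(-13.9°) = 0.1858, so H_s = arccos(0.1858) = 79.29°. In radians, H_s = 1.3839.
H_s sin φ sin δ = 1.3839 × 0.6004 × -0.2402 = -0.1996.
cos φ cos δ sin H_s = 0.7997 × 0.9707 × 0.9826 = 0.7628.
Q̄ = (1360/π) × (-0.1996 + 0.7628) = 432.90 × 0.5632 = 243.81 W/m².

244 W/m²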